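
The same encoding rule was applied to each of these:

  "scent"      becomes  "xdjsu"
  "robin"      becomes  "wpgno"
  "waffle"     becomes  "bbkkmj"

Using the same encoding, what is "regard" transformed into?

A repeating key of period 3 is used — shifts +5, +1, +5 over and over.
Applying it to regard: r+5=w, e+1=f, g+5=l, a+5=f, r+1=s, d+5=i.

wflfsi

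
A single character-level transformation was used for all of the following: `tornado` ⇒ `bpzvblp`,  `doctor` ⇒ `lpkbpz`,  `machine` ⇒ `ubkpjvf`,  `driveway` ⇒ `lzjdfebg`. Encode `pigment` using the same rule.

xjoufvb

The shift depends on letter class: consonant t→b is +8, but vowel o→p is +1. Two shifts are in play — +1 for a/e/i/o/u, +8 for every other letter.
Applying it to pigment: p(cons)+8=x, i(vowel)+1=j, g(cons)+8=o, m(cons)+8=u, e(vowel)+1=f, n(cons)+8=v, t(cons)+8=b.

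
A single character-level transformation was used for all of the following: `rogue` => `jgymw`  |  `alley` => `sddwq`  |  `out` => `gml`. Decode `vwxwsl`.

defeat

Each letter is shifted forward by 18 in the alphabet (a Caesar shift of +18).
Decoding vwxwsl: v−18=d, w−18=e, x−18=f, w−18=e, s−18=a, l−18=t.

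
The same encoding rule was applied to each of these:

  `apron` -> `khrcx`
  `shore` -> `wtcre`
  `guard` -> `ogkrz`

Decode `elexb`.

a(0)→k(10) and p(15)→h(7) fit y≡5x+10 (mod 26); the inverse of 5 mod 26 is 21. Each letter's alphabet position (a=0..z=25) is mapped through 5·x+10 mod 26 — an affine cipher.
Reversing it on elexb: e(4)→21·(4−10)≡4=e; l(11)→21·(11−10)≡21=v; e(4)→21·(4−10)≡4=e; x(23)→21·(23−10)≡13=n; b(1)→21·(1−10)≡19=t (all mod 26).

event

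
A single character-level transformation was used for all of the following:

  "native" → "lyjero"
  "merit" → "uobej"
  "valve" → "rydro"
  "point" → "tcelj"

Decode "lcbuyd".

n(13)→l(11) and a(0)→y(24) fit y≡17x+24 (mod 26); the inverse of 17 mod 26 is 23. Each letter's alphabet position (a=0..z=25) is mapped through 17·x+24 mod 26 — an affine cipher.
Reversing it on lcbuyd: l(11)→23·(11−24)≡13=n; c(2)→23·(2−24)≡14=o; b(1)→23·(1−24)≡17=r; u(20)→23·(20−24)≡12=m; y(24)→23·(24−24)≡0=a; d(3)→23·(3−24)≡11=l (all mod 26).

normal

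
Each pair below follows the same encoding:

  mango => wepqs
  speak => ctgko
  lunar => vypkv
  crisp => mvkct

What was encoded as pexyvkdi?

It's a Vigenère-style cipher with numeric key [10,4,2]: position i shifts by key[i mod 3].
Undoing it on pexyvkdi: p−10=f, e−4=a, x−2=v, y−10=o, v−4=r, k−2=i, d−10=t, i−4=e.

favorite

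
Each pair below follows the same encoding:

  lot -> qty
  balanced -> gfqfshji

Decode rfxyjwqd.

Compare letters: l→q is +5, o→t is +5, t→y is +5 — a constant shift. It's a constant shift of +5 (ROT5).
Undoing it on rfxyjwqd: r−5=m, f−5=a, x−5=s, y−5=t, j−5=e, w−5=r, q−5=l, d−5=y.

masterly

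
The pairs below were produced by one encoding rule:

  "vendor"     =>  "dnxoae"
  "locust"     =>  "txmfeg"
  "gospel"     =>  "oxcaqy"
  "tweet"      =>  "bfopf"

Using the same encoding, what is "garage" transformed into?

ojblsr

In vendor: v→d is +8, e→n is +9, n→x is +10, d→o is +11 — the shift increases by 1 each position. Letter i (0-indexed) is shifted by i+8, so successive shifts are 8, 9, 10, ….
For garage: g+8=o, a+9=j, r+10=b, a+11=l, g+12=s, e+13=r.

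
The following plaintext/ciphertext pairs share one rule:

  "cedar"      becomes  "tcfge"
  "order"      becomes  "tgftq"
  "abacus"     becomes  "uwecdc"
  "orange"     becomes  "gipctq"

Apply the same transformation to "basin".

The output letters match the input read backwards, each shifted +2: cedar reversed is radec. Two steps: reverse the string, then apply a Caesar shift of +2.
Applying it to basin: reverse → nisab; then shift: n+2=p, i+2=k, s+2=u, a+2=c, b+2=d.

pkucd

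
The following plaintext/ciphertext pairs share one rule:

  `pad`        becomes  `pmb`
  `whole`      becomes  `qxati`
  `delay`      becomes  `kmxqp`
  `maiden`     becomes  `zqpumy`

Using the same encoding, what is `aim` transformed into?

The word is reversed, then every letter is shifted forward by 12.
On aim: reverse → mia; then shift: m+12=y, i+12=u, a+12=m.

yum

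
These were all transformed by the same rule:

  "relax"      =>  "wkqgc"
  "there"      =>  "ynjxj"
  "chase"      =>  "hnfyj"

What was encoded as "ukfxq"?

Shifts by position in relax: pos 0: r→w (+5), pos 1: e→k (+6), pos 2: l→q (+5), pos 3: a→g (+6) — repeating every 2. A repeating key of period 2 is used — shifts +5, +6 over and over.
Undoing it on ukfxq: u−5=p, k−6=e, f−5=a, x−6=r, q−5=l.

pearl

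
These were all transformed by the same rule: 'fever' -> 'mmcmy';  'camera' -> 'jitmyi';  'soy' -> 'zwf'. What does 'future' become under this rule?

mcacym

The shift depends on letter class: consonant f→m is +7, but vowel e→m is +8. Vowels shift forward by 8 and consonants shift forward by 7.
Applying it to future: f(cons)+7=m, u(vowel)+8=c, t(cons)+7=a, u(vowel)+8=c, r(cons)+7=y, e(vowel)+8=m.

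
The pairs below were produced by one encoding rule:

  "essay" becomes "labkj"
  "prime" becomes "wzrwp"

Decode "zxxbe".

In essay: e→l is +7, s→a is +8, s→b is +9, a→k is +10 — the shift increases by 1 each position. Letter i (0-indexed) is shifted by i+7, so successive shifts are 7, 8, 9, ….
Decoding zxxbe: z−7=s, x−8=p, x−9=o, b−10=r, e−11=t.

sport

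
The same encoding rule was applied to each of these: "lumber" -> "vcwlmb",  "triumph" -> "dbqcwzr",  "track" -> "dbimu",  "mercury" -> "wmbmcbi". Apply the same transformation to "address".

Vowels shift forward by 8 and consonants shift forward by 10.
On address: a(vowel)+8=i, d(cons)+10=n, d(cons)+10=n, r(cons)+10=b, e(vowel)+8=m, s(cons)+10=c, s(cons)+10=c.

innbmcc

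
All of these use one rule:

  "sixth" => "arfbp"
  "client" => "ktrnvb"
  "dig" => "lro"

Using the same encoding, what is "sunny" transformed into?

advvg

The shift depends on letter class: consonant s→a is +8, but vowel i→r is +9. Two shifts are in play — +9 for a/e/i/o/u, +8 for every other letter.
For sunny: s(cons)+8=a, u(vowel)+9=d, n(cons)+8=v, n(cons)+8=v, y(cons)+8=g.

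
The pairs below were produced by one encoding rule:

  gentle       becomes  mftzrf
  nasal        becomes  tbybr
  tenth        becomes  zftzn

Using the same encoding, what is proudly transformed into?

The shift depends on letter class: consonant g→m is +6, but vowel e→f is +1. Two shifts are in play — +1 for a/e/i/o/u, +6 for every other letter.
On proudly: p(cons)+6=v, r(cons)+6=x, o(vowel)+1=p, u(vowel)+1=v, d(cons)+6=j, l(cons)+6=r, y(cons)+6=e.

vxpvjre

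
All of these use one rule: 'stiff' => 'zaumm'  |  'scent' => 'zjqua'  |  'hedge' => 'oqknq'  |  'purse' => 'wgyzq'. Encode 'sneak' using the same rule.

zuqmr

The rule splits by letter class: vowels +12, consonants +7.
Applying it to sneak: s(cons)+7=z, n(cons)+7=u, e(vowel)+12=q, a(vowel)+12=m, k(cons)+7=r.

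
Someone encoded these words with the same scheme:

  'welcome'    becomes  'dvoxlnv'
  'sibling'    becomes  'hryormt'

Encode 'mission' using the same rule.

Each pair mirrors across the alphabet (w↔d, e↔v, l↔o): positions sum to 25. This is the alphabet-reversal cipher (Atbash): a becomes z, b becomes y, etc.
Applying it to mission: m↔n, i↔r, s↔h, s↔h, i↔r, o↔l, n↔m.

nrhhrlm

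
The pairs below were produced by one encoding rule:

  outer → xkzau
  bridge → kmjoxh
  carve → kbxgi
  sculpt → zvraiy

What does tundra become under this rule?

The output letters match the input read backwards, each shifted +6: outer reversed is retuo. Two steps: reverse the string, then apply a Caesar shift of +6.
Applying it to tundra: reverse → ardnut; then shift: a+6=g, r+6=x, d+6=j, n+6=t, u+6=a, t+6=z.

gxjtaz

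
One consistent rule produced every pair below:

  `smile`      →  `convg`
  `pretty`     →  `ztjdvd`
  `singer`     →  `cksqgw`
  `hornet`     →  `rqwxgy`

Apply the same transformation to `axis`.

The shifts repeat in a cycle of length 3: positions 0,1,… shift by +10, +2, +5, then the pattern repeats.
On axis: a+10=k, x+2=z, i+5=n, s+10=c.

kznc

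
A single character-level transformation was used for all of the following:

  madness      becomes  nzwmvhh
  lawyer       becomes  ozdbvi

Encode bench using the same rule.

Each pair mirrors across the alphabet (m↔n, a↔z, d↔w): positions sum to 25. Letters are reflected about the middle of the alphabet (position → 25−position): Atbash.
Applying it to bench: b↔y, e↔v, n↔m, c↔x, h↔s.

yvmxs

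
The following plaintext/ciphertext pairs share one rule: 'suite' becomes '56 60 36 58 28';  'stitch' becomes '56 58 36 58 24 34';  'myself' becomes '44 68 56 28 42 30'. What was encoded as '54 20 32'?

s(#19)→56 and u(#21)→60: differences scale by 2, so n = 2·pos + 18. With a=1..z=26, the number is 2·pos + 18.
Reversing it on 54 20 32: 54→(54−18)÷2=18=r, 20→(20−18)÷2=1=a, 32→(32−18)÷2=7=g.

rag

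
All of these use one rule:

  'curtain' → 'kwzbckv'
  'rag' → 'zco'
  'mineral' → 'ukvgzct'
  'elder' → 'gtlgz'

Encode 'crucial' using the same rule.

kzwkkct

The rule splits by letter class: vowels +2, consonants +8.
Applying it to crucial: c(cons)+8=k, r(cons)+8=z, u(vowel)+2=w, c(cons)+8=k, i(vowel)+2=k, a(vowel)+2=c, l(cons)+8=t.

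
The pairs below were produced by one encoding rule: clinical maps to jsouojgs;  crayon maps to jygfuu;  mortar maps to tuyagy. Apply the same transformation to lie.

Vowels shift forward by 6 and consonants shift forward by 7.
Applying it to lie: l(cons)+7=s, i(vowel)+6=o, e(vowel)+6=k.

sok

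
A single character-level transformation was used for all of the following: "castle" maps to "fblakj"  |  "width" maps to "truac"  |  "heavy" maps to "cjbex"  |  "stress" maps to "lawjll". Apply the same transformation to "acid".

c(2)→f(5) and a(0)→b(1) fit y≡15x+1 (mod 26); the inverse of 15 mod 26 is 7. This is an affine cipher: with a=0,…,z=25, each position x becomes (15x+1) mod 26.
On acid: a(0)→15·0+1≡1=b; c(2)→15·2+1≡5=f; i(8)→15·8+1≡17=r; d(3)→15·3+1≡20=u (all mod 26).

bfru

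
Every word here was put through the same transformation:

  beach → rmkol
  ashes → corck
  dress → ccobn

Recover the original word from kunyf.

The output letters match the input read backwards, each shifted +10: beach reversed is hcaeb. Read the word backwards and shift each letter +10.
Decoding kunyf: shift back: k−10=a, u−10=k, n−10=d, y−10=o, f−10=v → akdov; then reverse → vodka.

vodka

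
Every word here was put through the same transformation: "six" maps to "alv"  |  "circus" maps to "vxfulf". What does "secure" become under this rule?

Read the word backwards and shift each letter +3.
On secure: reverse → eruces; then shift: e+3=h, r+3=u, u+3=x, c+3=f, e+3=h, s+3=v.

huxfhv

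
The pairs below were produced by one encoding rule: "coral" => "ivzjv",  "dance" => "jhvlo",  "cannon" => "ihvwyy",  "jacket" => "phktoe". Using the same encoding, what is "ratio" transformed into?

Each letter shifts forward by (position + 6), i.e. 6, 7, 8, … — the shift grows by one for each successive letter.
On ratio: r+6=x, a+7=h, t+8=b, i+9=r, o+10=y.

xhbry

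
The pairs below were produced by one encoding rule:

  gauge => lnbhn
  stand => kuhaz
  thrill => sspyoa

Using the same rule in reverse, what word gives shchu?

The word is reversed, then every letter is shifted forward by 7.
Decoding shchu: shift back: s−7=l, h−7=a, c−7=v, h−7=a, u−7=n → lavan; then reverse → naval.

naval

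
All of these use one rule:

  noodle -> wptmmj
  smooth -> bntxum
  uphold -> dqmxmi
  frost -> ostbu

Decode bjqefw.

The shifts repeat in a cycle of length 3: positions 0,1,… shift by +9, +1, +5, then the pattern repeats.
Decoding bjqefw: b−9=s, j−1=i, q−5=l, e−9=v, f−1=e, w−5=r.

silver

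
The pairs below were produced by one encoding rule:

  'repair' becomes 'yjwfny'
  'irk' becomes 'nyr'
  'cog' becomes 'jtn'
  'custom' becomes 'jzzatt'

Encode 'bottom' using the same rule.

Vowels shift forward by 5 and consonants shift forward by 7.
Applying it to bottom: b(cons)+7=i, o(vowel)+5=t, t(cons)+7=a, t(cons)+7=a, o(vowel)+5=t, m(cons)+7=t.

itaatt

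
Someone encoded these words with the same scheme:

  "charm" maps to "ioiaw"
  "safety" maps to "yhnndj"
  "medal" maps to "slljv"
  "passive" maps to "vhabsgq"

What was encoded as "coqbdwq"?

The shift increases by 1 at each position, starting from +6: 6, 7, 8, ….
Reversing it on coqbdwq: c−6=w, o−7=h, q−8=i, b−9=s, d−10=t, w−11=l, q−12=e.

whistle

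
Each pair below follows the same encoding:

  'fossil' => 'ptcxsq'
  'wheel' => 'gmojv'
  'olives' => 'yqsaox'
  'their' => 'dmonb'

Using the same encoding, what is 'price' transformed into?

Shifts by position in fossil: pos 0: f→p (+10), pos 1: o→t (+5), pos 2: s→c (+10), pos 3: s→x (+5) — repeating every 2. The shifts repeat in a cycle of length 2: positions 0,1,… shift by +10, +5, then the pattern repeats.
On price: p+10=z, r+5=w, i+10=s, c+5=h, e+10=o.

zwsho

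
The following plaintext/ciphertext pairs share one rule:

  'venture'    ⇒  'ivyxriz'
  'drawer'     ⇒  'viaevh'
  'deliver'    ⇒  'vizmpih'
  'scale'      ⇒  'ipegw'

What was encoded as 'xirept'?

The output letters match the input read backwards, each shifted +4: venture reversed is erutnev. The word is reversed, then every letter is shifted forward by 4.
Decoding xirept: shift back: x−4=t, i−4=e, r−4=n, e−4=a, p−4=l, t−4=p → tenalp; then reverse → planet.

planet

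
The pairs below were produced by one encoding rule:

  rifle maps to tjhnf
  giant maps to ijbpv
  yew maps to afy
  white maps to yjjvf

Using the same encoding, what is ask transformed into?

bum

The shift depends on letter class: consonant r→t is +2, but vowel i→j is +1. Two shifts are in play — +1 for a/e/i/o/u, +2 for every other letter.
Applying it to ask: a(vowel)+1=b, s(cons)+2=u, k(cons)+2=m.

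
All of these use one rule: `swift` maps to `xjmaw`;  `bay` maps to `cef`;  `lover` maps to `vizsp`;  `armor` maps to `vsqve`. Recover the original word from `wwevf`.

The output letters match the input read backwards, each shifted +4: swift reversed is tfiws. Read the word backwards and shift each letter +4.
Decoding wwevf: shift back: w−4=s, w−4=s, e−4=a, v−4=r, f−4=b → ssarb; then reverse → brass.

brass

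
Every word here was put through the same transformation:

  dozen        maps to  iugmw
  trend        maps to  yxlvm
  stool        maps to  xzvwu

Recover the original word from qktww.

lemon

In dozen: d→i is +5, o→u is +6, z→g is +7, e→m is +8 — the shift increases by 1 each position. Letter i (0-indexed) is shifted by i+5, so successive shifts are 5, 6, 7, ….
Undoing it on qktww: q−5=l, k−6=e, t−7=m, w−8=o, w−9=n.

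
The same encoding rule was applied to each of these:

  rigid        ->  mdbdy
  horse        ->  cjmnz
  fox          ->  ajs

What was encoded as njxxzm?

soccer

Compare letters: r→m is +21, i→d is +21, g→b is +21 — a constant shift. It's a constant shift of +21 (ROT21).
Undoing it on njxxzm: n−21=s, j−21=o, x−21=c, x−21=c, z−21=e, m−21=r.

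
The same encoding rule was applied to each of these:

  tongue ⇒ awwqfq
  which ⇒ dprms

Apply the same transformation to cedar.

jmmkc

In tongue: t→a is +7, o→w is +8, n→w is +9, g→q is +10 — the shift increases by 1 each position. Each letter shifts forward by (position + 7), i.e. 7, 8, 9, … — the shift grows by one for each successive letter.
For cedar: c+7=j, e+8=m, d+9=m, a+10=k, r+11=c.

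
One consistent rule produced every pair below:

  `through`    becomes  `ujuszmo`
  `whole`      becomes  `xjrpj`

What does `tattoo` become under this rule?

ucwxtu

In through: t→u is +1, h→j is +2, r→u is +3, o→s is +4 — the shift increases by 1 each position. Each letter shifts forward by (position + 1), i.e. 1, 2, 3, … — the shift grows by one for each successive letter.
On tattoo: t+1=u, a+2=c, t+3=w, t+4=x, o+5=t, o+6=u.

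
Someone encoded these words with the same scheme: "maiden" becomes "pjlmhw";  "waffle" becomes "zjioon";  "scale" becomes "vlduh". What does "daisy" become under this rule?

The shifts repeat in a cycle of length 2: positions 0,1,… shift by +3, +9, then the pattern repeats.
On daisy: d+3=g, a+9=j, i+3=l, s+9=b, y+3=b.

gjlbb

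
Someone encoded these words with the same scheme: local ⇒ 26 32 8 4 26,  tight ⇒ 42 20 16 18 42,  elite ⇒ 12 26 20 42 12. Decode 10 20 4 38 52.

diary

l(#12)→26 and o(#15)→32: differences scale by 2, so n = 2·pos + 2. Each letter becomes 2×(its alphabet position, a=1..z=26) + 2.
Decoding 10 20 4 38 52: 10→(10−2)÷2=4=d, 20→(20−2)÷2=9=i, 4→(4−2)÷2=1=a, 38→(38−2)÷2=18=r, 52→(52−2)÷2=25=y.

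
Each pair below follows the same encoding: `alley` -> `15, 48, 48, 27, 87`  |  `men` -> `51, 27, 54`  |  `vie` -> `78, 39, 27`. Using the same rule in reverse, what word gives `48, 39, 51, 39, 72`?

a(#1)→15 and l(#12)→48: differences scale by 3, so n = 3·pos + 12. The formula is n = 3×(alphabet index, a=1) + 12.
Undoing it on 48, 39, 51, 39, 72: 48→(48−12)÷3=12=l, 39→(39−12)÷3=9=i, 51→(51−12)÷3=13=m, 39→(39−12)÷3=9=i, 72→(72−12)÷3=20=t.

limit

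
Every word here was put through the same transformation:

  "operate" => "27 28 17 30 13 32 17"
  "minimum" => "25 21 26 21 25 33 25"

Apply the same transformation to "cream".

The number is (letter's place in the alphabet, a=1) + 12.
On cream: c=3→15, r=18→30, e=5→17, a=1→13, m=13→25.

15 30 17 13 25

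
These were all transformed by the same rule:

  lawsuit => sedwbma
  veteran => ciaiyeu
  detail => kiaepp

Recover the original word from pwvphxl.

The shifts repeat in a cycle of length 2: positions 0,1,… shift by +7, +4, then the pattern repeats.
Decoding pwvphxl: p−7=i, w−4=s, v−7=o, p−4=l, h−7=a, x−4=t, l−7=e.

isolate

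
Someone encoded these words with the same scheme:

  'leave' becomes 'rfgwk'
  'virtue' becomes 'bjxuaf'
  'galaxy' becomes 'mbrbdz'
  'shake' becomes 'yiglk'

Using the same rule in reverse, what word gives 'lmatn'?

flush

Shifts by position in leave: pos 0: l→r (+6), pos 1: e→f (+1), pos 2: a→g (+6), pos 3: v→w (+1) — repeating every 2. The shifts repeat in a cycle of length 2: positions 0,1,… shift by +6, +1, then the pattern repeats.
Undoing it on lmatn: l−6=f, m−1=l, a−6=u, t−1=s, n−6=h.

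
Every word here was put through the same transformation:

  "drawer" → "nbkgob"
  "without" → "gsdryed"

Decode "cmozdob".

Each letter is shifted forward by 10 in the alphabet (a Caesar shift of +10).
Undoing it on cmozdob: c−10=s, m−10=c, o−10=e, z−10=p, d−10=t, o−10=e, b−10=r.

scepter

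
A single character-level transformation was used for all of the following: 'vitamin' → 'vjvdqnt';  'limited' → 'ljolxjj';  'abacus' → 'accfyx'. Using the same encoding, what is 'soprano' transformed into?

spruesu

In vitamin: v→v is +0, i→j is +1, t→v is +2, a→d is +3 — the shift increases by 1 each position. Each letter shifts forward by its position index (0, 1, 2, …) — the shift grows by one for each successive letter.
For soprano: s+0=s, o+1=p, p+2=r, r+3=u, a+4=e, n+5=s, o+6=u.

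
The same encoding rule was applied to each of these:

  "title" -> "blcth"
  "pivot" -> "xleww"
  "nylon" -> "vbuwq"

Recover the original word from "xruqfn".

Shifts by position in title: pos 0: t→b (+8), pos 1: i→l (+3), pos 2: t→c (+9), pos 3: l→t (+8), pos 4: e→h (+3) — repeating every 3. It's a Vigenère-style cipher with numeric key [8,3,9]: position i shifts by key[i mod 3].
Reversing it on xruqfn: x−8=p, r−3=o, u−9=l, q−8=i, f−3=c, n−9=e.

police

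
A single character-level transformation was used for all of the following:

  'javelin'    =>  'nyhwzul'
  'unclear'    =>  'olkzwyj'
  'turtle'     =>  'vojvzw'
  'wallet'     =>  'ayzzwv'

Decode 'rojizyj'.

j(9)→n(13) and a(0)→y(24) fit y≡19x+24 (mod 26); the inverse of 19 mod 26 is 11. This is an affine cipher: with a=0,…,z=25, each position x becomes (19x+24) mod 26.
Reversing it on rojizyj: r(17)→11·(17−24)≡1=b; o(14)→11·(14−24)≡20=u; j(9)→11·(9−24)≡17=r; i(8)→11·(8−24)≡6=g; z(25)→11·(25−24)≡11=l; y(24)→11·(24−24)≡0=a; j(9)→11·(9−24)≡17=r (all mod 26).

burglar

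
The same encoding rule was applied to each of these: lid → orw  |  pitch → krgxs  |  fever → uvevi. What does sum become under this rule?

hfn

Each pair mirrors across the alphabet (l↔o, i↔r, d↔w): positions sum to 25. Each letter is replaced by its mirror in the alphabet: a↔z, b↔y, c↔x, and so on (the Atbash cipher).
Applying it to sum: s↔h, u↔f, m↔n.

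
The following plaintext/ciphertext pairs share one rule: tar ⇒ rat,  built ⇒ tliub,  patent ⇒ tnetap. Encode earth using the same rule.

The output letters match the input read backwards: tar reversed is rat. The word is simply reversed.
Applying it to earth: reverse → htrae.

htrae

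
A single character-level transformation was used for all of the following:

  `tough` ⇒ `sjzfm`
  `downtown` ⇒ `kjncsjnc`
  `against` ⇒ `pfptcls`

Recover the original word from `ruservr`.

t(19)→s(18) and o(14)→j(9) fit y≡7x+15 (mod 26); the inverse of 7 mod 26 is 15. This is an affine cipher: with a=0,…,z=25, each position x becomes (7x+15) mod 26.
Decoding ruservr: r(17)→15·(17−15)≡4=e; u(20)→15·(20−15)≡23=x; s(18)→15·(18−15)≡19=t; e(4)→15·(4−15)≡17=r; r(17)→15·(17−15)≡4=e; v(21)→15·(21−15)≡12=m; r(17)→15·(17−15)≡4=e (all mod 26).

extreme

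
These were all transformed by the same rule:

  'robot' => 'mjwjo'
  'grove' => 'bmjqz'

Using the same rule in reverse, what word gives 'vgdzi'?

Each letter is shifted forward by 21 in the alphabet (a Caesar shift of +21).
Undoing it on vgdzi: v−21=a, g−21=l, d−21=i, z−21=e, i−21=n.

alien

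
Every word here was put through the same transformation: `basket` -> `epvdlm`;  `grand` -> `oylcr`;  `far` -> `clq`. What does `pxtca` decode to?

prime

The output letters match the input read backwards, each shifted +11: basket reversed is teksab. Two steps: reverse the string, then apply a Caesar shift of +11.
Reversing it on pxtca: shift back: p−11=e, x−11=m, t−11=i, c−11=r, a−11=p → emirp; then reverse → prime.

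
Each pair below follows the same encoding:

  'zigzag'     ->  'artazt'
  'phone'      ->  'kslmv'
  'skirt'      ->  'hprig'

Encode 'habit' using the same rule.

szyrg

Each pair mirrors across the alphabet (z↔a, i↔r, g↔t): positions sum to 25. This is the alphabet-reversal cipher (Atbash): a becomes z, b becomes y, etc.
On habit: h↔s, a↔z, b↔y, i↔r, t↔g.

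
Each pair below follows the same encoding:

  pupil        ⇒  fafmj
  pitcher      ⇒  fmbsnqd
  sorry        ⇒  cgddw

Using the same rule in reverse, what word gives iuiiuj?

mammal

p(15)→f(5) and u(20)→a(0) fit y≡25x+20 (mod 26); the inverse of 25 mod 26 is 25. Treating letters as 0–25, the rule is x ↦ 25x + 20 (mod 26).
Reversing it on iuiiuj: i(8)→25·(8−20)≡12=m; u(20)→25·(20−20)≡0=a; i(8)→25·(8−20)≡12=m; i(8)→25·(8−20)≡12=m; u(20)→25·(20−20)≡0=a; j(9)→25·(9−20)≡11=l (all mod 26).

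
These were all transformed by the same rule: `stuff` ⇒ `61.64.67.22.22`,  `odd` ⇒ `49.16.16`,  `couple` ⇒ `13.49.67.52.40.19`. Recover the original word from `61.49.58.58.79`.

sorry

s(#19)→61 and t(#20)→64: differences scale by 3, so n = 3·pos + 4. Each letter becomes 3×(its alphabet position, a=1..z=26) + 4.
Undoing it on 61.49.58.58.79: 61→(61−4)÷3=19=s, 49→(49−4)÷3=15=o, 58→(58−4)÷3=18=r, 58→(58−4)÷3=18=r, 79→(79−4)÷3=25=y.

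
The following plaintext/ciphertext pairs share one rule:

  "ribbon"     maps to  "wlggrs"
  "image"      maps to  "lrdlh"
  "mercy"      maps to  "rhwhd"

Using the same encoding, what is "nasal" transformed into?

sdxdq

The shift depends on letter class: consonant r→w is +5, but vowel i→l is +3. Two shifts are in play — +3 for a/e/i/o/u, +5 for every other letter.
Applying it to nasal: n(cons)+5=s, a(vowel)+3=d, s(cons)+5=x, a(vowel)+3=d, l(cons)+5=q.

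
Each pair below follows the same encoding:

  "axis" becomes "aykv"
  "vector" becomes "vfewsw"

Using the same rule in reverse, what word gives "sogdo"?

The shift increases by 1 at each position, starting from +0: 0, 1, 2, ….
Decoding sogdo: s−0=s, o−1=n, g−2=e, d−3=a, o−4=k.

sneak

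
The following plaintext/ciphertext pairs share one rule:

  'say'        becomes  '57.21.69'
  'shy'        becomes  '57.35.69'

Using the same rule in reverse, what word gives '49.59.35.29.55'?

s(#19)→57 and a(#1)→21: differences scale by 2, so n = 2·pos + 19. With a=1..z=26, the number is 2·pos + 19.
Reversing it on 49.59.35.29.55: 49→(49−19)÷2=15=o, 59→(59−19)÷2=20=t, 35→(35−19)÷2=8=h, 29→(29−19)÷2=5=e, 55→(55−19)÷2=18=r.

other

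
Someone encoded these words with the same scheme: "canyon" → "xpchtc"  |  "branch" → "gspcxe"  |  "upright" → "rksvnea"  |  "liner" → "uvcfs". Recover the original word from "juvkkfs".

Each letter's alphabet position (a=0..z=25) is mapped through 17·x+15 mod 26 — an affine cipher.
Undoing it on juvkkfs: j(9)→23·(9−15)≡18=s; u(20)→23·(20−15)≡11=l; v(21)→23·(21−15)≡8=i; k(10)→23·(10−15)≡15=p; k(10)→23·(10−15)≡15=p; f(5)→23·(5−15)≡4=e; s(18)→23·(18−15)≡17=r (all mod 26).

slipper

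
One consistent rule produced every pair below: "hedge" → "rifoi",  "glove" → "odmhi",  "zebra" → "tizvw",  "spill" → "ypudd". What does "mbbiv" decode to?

otter

This is an affine cipher: with a=0,…,z=25, each position x becomes (3x+22) mod 26.
Decoding mbbiv: m(12)→9·(12−22)≡14=o; b(1)→9·(1−22)≡19=t; b(1)→9·(1−22)≡19=t; i(8)→9·(8−22)≡4=e; v(21)→9·(21−22)≡17=r (all mod 26).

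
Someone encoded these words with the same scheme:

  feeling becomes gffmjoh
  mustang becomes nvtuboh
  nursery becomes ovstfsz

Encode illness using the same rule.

jmmoftt

This is a Caesar cipher with shift 1.
On illness: i+1=j, l+1=m, l+1=m, n+1=o, e+1=f, s+1=t, s+1=t.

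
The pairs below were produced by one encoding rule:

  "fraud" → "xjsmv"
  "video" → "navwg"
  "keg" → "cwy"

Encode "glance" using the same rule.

ydsfuw

Compare letters: f→x is +18, r→j is +18, a→s is +18 — a constant shift. Every letter moves 18 places later in the alphabet, wrapping around z→a.
On glance: g+18=y, l+18=d, a+18=s, n+18=f, c+18=u, e+18=w.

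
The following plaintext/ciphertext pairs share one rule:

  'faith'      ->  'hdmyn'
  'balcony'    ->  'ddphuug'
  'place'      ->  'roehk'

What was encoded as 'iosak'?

glove

In faith: f→h is +2, a→d is +3, i→m is +4, t→y is +5 — the shift increases by 1 each position. Letter i (0-indexed) is shifted by i+2, so successive shifts are 2, 3, 4, ….
Undoing it on iosak: i−2=g, o−3=l, s−4=o, a−5=v, k−6=e.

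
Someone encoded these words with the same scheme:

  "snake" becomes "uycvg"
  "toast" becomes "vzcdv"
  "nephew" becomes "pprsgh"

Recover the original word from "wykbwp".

A repeating key of period 2 is used — shifts +2, +11 over and over.
Decoding wykbwp: w−2=u, y−11=n, k−2=i, b−11=q, w−2=u, p−11=e.

unique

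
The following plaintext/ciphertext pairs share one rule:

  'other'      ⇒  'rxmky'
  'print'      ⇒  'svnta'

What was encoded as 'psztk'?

mound

In other: o→r is +3, t→x is +4, h→m is +5, e→k is +6 — the shift increases by 1 each position. Letter i (0-indexed) is shifted by i+3, so successive shifts are 3, 4, 5, ….
Undoing it on psztk: p−3=m, s−4=o, z−5=u, t−6=n, k−7=d.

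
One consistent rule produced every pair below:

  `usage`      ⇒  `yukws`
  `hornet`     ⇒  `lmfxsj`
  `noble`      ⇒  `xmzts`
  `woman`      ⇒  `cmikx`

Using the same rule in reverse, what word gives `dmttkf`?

dollar

u(20)→y(24) and s(18)→u(20) fit y≡15x+10 (mod 26); the inverse of 15 mod 26 is 7. Each letter's alphabet position (a=0..z=25) is mapped through 15·x+10 mod 26 — an affine cipher.
Decoding dmttkf: d(3)→7·(3−10)≡3=d; m(12)→7·(12−10)≡14=o; t(19)→7·(19−10)≡11=l; t(19)→7·(19−10)≡11=l; k(10)→7·(10−10)≡0=a; f(5)→7·(5−10)≡17=r (all mod 26).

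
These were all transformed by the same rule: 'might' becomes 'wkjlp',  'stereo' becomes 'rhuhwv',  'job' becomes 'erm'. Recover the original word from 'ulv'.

The output letters match the input read backwards, each shifted +3: might reversed is thgim. Two steps: reverse the string, then apply a Caesar shift of +3.
Decoding ulv: shift back: u−3=r, l−3=i, v−3=s → ris; then reverse → sir.

sir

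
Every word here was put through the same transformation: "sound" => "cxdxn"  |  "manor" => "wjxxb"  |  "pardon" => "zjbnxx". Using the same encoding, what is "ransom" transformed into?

bjxcxw

The shift depends on letter class: consonant s→c is +10, but vowel o→x is +9. Two shifts are in play — +9 for a/e/i/o/u, +10 for every other letter.
Applying it to ransom: r(cons)+10=b, a(vowel)+9=j, n(cons)+10=x, s(cons)+10=c, o(vowel)+9=x, m(cons)+10=w.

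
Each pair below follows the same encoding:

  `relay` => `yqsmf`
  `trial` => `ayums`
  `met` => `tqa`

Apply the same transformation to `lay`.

The rule splits by letter class: vowels +12, consonants +7.
For lay: l(cons)+7=s, a(vowel)+12=m, y(cons)+7=f.

smf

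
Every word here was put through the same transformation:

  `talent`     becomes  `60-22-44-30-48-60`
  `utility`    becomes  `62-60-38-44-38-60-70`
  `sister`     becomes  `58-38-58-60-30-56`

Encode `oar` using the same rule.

50-22-56

With a=1..z=26, the number is 2·pos + 20.
On oar: o=15→50, a=1→22, r=18→56.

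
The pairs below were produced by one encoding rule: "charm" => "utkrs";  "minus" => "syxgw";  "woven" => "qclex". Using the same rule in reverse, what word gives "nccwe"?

Treating letters as 0–25, the rule is x ↦ 5x + 10 (mod 26).
Decoding nccwe: n(13)→21·(13−10)≡11=l; c(2)→21·(2−10)≡14=o; c(2)→21·(2−10)≡14=o; w(22)→21·(22−10)≡18=s; e(4)→21·(4−10)≡4=e (all mod 26).

loose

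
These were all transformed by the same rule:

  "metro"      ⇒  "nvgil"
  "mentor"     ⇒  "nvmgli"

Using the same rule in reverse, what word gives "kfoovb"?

This is the alphabet-reversal cipher (Atbash): a becomes z, b becomes y, etc.
Reversing it on kfoovb: k↔p, f↔u, o↔l, o↔l, v↔e, b↔y.

pulley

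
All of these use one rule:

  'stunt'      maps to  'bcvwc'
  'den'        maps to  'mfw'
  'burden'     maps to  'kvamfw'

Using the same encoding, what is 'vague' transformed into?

ebpvf

The shift depends on letter class: consonant s→b is +9, but vowel u→v is +1. Two shifts are in play — +1 for a/e/i/o/u, +9 for every other letter.
On vague: v(cons)+9=e, a(vowel)+1=b, g(cons)+9=p, u(vowel)+1=v, e(vowel)+1=f.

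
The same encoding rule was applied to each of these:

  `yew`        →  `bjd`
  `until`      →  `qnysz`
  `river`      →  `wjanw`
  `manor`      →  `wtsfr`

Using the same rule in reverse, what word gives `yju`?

pet

The output letters match the input read backwards, each shifted +5: yew reversed is wey. Two steps: reverse the string, then apply a Caesar shift of +5.
Undoing it on yju: shift back: y−5=t, j−5=e, u−5=p → tep; then reverse → pet.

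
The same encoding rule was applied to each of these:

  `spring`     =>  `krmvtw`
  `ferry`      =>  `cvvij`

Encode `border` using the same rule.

The output letters match the input read backwards, each shifted +4: spring reversed is gnirps. Two steps: reverse the string, then apply a Caesar shift of +4.
On border: reverse → redrob; then shift: r+4=v, e+4=i, d+4=h, r+4=v, o+4=s, b+4=f.

vihvsf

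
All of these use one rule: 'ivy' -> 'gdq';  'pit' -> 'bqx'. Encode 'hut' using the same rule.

bcp

The output letters match the input read backwards, each shifted +8: ivy reversed is yvi. The word is reversed, then every letter is shifted forward by 8.
Applying it to hut: reverse → tuh; then shift: t+8=b, u+8=c, h+8=p.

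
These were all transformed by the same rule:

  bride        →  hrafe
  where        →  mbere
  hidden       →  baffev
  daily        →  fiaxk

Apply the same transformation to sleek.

qxeey

Treating letters as 0–25, the rule is x ↦ 25x + 8 (mod 26).
On sleek: s(18)→25·18+8≡16=q; l(11)→25·11+8≡23=x; e(4)→25·4+8≡4=e; e(4)→25·4+8≡4=e; k(10)→25·10+8≡24=y (all mod 26).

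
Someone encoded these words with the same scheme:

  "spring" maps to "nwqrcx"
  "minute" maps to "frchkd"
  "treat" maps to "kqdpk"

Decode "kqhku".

truth

s(18)→n(13) and p(15)→w(22) fit y≡23x+15 (mod 26); the inverse of 23 mod 26 is 17. Each letter's alphabet position (a=0..z=25) is mapped through 23·x+15 mod 26 — an affine cipher.
Reversing it on kqhku: k(10)→17·(10−15)≡19=t; q(16)→17·(16−15)≡17=r; h(7)→17·(7−15)≡20=u; k(10)→17·(10−15)≡19=t; u(20)→17·(20−15)≡7=h (all mod 26).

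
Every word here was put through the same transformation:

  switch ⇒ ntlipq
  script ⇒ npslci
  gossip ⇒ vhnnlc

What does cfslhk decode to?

period

s(18)→n(13) and w(22)→t(19) fit y≡21x+25 (mod 26); the inverse of 21 mod 26 is 5. Each letter's alphabet position (a=0..z=25) is mapped through 21·x+25 mod 26 — an affine cipher.
Reversing it on cfslhk: c(2)→5·(2−25)≡15=p; f(5)→5·(5−25)≡4=e; s(18)→5·(18−25)≡17=r; l(11)→5·(11−25)≡8=i; h(7)→5·(7−25)≡14=o; k(10)→5·(10−25)≡3=d (all mod 26).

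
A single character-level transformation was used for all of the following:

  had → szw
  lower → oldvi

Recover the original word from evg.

vet

Each pair mirrors across the alphabet (h↔s, a↔z, d↔w): positions sum to 25. Letters are reflected about the middle of the alphabet (position → 25−position): Atbash.
Decoding evg: e↔v, v↔e, g↔t.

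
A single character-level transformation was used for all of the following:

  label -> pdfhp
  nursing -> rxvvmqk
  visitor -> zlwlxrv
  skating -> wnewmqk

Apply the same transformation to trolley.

Shifts by position in label: pos 0: l→p (+4), pos 1: a→d (+3), pos 2: b→f (+4), pos 3: e→h (+3) — repeating every 2. A repeating key of period 2 is used — shifts +4, +3 over and over.
On trolley: t+4=x, r+3=u, o+4=s, l+3=o, l+4=p, e+3=h, y+4=c.

xusophc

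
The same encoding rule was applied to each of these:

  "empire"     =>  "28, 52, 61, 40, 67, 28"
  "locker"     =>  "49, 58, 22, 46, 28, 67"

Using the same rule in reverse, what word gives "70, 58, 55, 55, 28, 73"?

Each letter becomes 3×(its alphabet position, a=1..z=26) + 13.
Reversing it on 70, 58, 55, 55, 28, 73: 70→(70−13)÷3=19=s, 58→(58−13)÷3=15=o, 55→(55−13)÷3=14=n, 55→(55−13)÷3=14=n, 28→(28−13)÷3=5=e, 73→(73−13)÷3=20=t.

sonnet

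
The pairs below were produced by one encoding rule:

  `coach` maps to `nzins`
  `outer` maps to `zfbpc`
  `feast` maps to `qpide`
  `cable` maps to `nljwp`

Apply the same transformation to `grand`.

rciyo

Shifts by position in coach: pos 0: c→n (+11), pos 1: o→z (+11), pos 2: a→i (+8), pos 3: c→n (+11), pos 4: h→s (+11) — repeating every 3. A repeating key of period 3 is used — shifts +11, +11, +8 over and over.
Applying it to grand: g+11=r, r+11=c, a+8=i, n+11=y, d+11=o.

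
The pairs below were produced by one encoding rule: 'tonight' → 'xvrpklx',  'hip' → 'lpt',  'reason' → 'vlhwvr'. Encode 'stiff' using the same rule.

The shift depends on letter class: consonant t→x is +4, but vowel o→v is +7. The rule splits by letter class: vowels +7, consonants +4.
Applying it to stiff: s(cons)+4=w, t(cons)+4=x, i(vowel)+7=p, f(cons)+4=j, f(cons)+4=j.

wxpjj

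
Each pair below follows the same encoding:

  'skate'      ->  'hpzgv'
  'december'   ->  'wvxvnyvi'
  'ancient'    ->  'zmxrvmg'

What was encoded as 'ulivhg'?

forest

Each pair mirrors across the alphabet (s↔h, k↔p, a↔z): positions sum to 25. Letters are reflected about the middle of the alphabet (position → 25−position): Atbash.
Reversing it on ulivhg: u↔f, l↔o, i↔r, v↔e, h↔s, g↔t.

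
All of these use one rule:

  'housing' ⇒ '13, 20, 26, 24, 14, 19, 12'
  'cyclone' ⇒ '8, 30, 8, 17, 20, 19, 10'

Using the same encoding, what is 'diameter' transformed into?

h is letter #8 and maps to 13: an offset of 5. The number is (letter's place in the alphabet, a=1) + 5.
For diameter: d=4→9, i=9→14, a=1→6, m=13→18, e=5→10, t=20→25, e=5→10, r=18→23.

9, 14, 6, 18, 10, 25, 10, 23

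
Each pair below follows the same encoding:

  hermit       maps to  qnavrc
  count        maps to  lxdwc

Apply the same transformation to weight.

fnrpqc

Compare letters: h→q is +9, e→n is +9, r→a is +9 — a constant shift. Each letter is shifted forward by 9 in the alphabet (a Caesar shift of +9).
Applying it to weight: w+9=f, e+9=n, i+9=r, g+9=p, h+9=q, t+9=c.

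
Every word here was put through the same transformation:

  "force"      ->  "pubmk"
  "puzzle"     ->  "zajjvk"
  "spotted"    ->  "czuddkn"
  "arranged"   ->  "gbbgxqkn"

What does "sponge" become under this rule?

The shift depends on letter class: consonant f→p is +10, but vowel o→u is +6. The rule splits by letter class: vowels +6, consonants +10.
For sponge: s(cons)+10=c, p(cons)+10=z, o(vowel)+6=u, n(cons)+10=x, g(cons)+10=q, e(vowel)+6=k.

czuxqk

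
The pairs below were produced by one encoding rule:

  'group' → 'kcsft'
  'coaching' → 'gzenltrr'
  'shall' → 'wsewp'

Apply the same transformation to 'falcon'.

It's a Vigenère-style cipher with numeric key [4,11]: position i shifts by key[i mod 2].
For falcon: f+4=j, a+11=l, l+4=p, c+11=n, o+4=s, n+11=y.

jlpnsy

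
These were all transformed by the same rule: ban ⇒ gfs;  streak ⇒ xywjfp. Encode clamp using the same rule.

hqfru

Compare letters: b→g is +5, a→f is +5, n→s is +5 — a constant shift. It's a constant shift of +5 (ROT5).
On clamp: c+5=h, l+5=q, a+5=f, m+5=r, p+5=u.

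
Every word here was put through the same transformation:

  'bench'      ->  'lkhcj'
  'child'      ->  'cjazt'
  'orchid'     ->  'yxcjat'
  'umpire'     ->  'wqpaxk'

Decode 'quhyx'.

b(1)→l(11) and e(4)→k(10) fit y≡17x+20 (mod 26); the inverse of 17 mod 26 is 23. This is an affine cipher: with a=0,…,z=25, each position x becomes (17x+20) mod 26.
Undoing it on quhyx: q(16)→23·(16−20)≡12=m; u(20)→23·(20−20)≡0=a; h(7)→23·(7−20)≡13=n; y(24)→23·(24−20)≡14=o; x(23)→23·(23−20)≡17=r (all mod 26).

manor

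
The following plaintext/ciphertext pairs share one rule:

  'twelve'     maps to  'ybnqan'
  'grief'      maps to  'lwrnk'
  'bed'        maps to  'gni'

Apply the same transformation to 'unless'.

dsqnxx

Two shifts are in play — +9 for a/e/i/o/u, +5 for every other letter.
On unless: u(vowel)+9=d, n(cons)+5=s, l(cons)+5=q, e(vowel)+9=n, s(cons)+5=x, s(cons)+5=x.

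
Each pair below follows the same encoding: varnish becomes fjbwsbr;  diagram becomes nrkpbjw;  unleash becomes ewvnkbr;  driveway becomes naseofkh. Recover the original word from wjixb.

mayor

Shifts by position in varnish: pos 0: v→f (+10), pos 1: a→j (+9), pos 2: r→b (+10), pos 3: n→w (+9) — repeating every 2. A repeating key of period 2 is used — shifts +10, +9 over and over.
Undoing it on wjixb: w−10=m, j−9=a, i−10=y, x−9=o, b−10=r.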